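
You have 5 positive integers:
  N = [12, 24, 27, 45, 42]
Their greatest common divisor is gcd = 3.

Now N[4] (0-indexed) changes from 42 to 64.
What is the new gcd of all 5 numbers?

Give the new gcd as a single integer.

Numbers: [12, 24, 27, 45, 42], gcd = 3
Change: index 4, 42 -> 64
gcd of the OTHER numbers (without index 4): gcd([12, 24, 27, 45]) = 3
New gcd = gcd(g_others, new_val) = gcd(3, 64) = 1

Answer: 1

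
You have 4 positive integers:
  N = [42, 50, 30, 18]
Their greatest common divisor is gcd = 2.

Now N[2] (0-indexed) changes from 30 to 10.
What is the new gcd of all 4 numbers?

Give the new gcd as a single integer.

Answer: 2

Derivation:
Numbers: [42, 50, 30, 18], gcd = 2
Change: index 2, 30 -> 10
gcd of the OTHER numbers (without index 2): gcd([42, 50, 18]) = 2
New gcd = gcd(g_others, new_val) = gcd(2, 10) = 2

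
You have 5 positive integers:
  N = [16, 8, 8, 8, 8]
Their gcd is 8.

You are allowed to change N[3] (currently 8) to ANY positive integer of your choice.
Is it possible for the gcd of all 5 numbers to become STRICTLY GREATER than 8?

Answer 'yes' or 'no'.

Answer: no

Derivation:
Current gcd = 8
gcd of all OTHER numbers (without N[3]=8): gcd([16, 8, 8, 8]) = 8
The new gcd after any change is gcd(8, new_value).
This can be at most 8.
Since 8 = old gcd 8, the gcd can only stay the same or decrease.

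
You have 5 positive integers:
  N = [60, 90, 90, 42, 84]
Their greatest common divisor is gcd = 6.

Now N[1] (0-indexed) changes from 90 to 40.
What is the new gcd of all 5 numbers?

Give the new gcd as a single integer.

Numbers: [60, 90, 90, 42, 84], gcd = 6
Change: index 1, 90 -> 40
gcd of the OTHER numbers (without index 1): gcd([60, 90, 42, 84]) = 6
New gcd = gcd(g_others, new_val) = gcd(6, 40) = 2

Answer: 2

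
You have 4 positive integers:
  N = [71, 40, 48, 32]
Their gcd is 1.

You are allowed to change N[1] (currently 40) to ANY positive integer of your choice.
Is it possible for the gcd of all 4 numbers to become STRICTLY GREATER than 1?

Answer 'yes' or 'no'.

Answer: no

Derivation:
Current gcd = 1
gcd of all OTHER numbers (without N[1]=40): gcd([71, 48, 32]) = 1
The new gcd after any change is gcd(1, new_value).
This can be at most 1.
Since 1 = old gcd 1, the gcd can only stay the same or decrease.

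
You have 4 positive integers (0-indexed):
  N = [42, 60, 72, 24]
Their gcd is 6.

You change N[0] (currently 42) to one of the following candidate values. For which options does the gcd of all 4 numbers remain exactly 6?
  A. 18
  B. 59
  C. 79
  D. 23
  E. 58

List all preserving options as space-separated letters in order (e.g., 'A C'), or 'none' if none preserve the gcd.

Answer: A

Derivation:
Old gcd = 6; gcd of others (without N[0]) = 12
New gcd for candidate v: gcd(12, v). Preserves old gcd iff gcd(12, v) = 6.
  Option A: v=18, gcd(12,18)=6 -> preserves
  Option B: v=59, gcd(12,59)=1 -> changes
  Option C: v=79, gcd(12,79)=1 -> changes
  Option D: v=23, gcd(12,23)=1 -> changes
  Option E: v=58, gcd(12,58)=2 -> changes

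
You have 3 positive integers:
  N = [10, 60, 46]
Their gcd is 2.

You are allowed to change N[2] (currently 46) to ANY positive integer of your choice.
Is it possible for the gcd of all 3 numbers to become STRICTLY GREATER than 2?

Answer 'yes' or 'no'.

Current gcd = 2
gcd of all OTHER numbers (without N[2]=46): gcd([10, 60]) = 10
The new gcd after any change is gcd(10, new_value).
This can be at most 10.
Since 10 > old gcd 2, the gcd CAN increase (e.g., set N[2] = 10).

Answer: yes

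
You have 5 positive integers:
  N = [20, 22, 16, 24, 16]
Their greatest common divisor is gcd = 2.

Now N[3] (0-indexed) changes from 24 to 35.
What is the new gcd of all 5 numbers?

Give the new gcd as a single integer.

Answer: 1

Derivation:
Numbers: [20, 22, 16, 24, 16], gcd = 2
Change: index 3, 24 -> 35
gcd of the OTHER numbers (without index 3): gcd([20, 22, 16, 16]) = 2
New gcd = gcd(g_others, new_val) = gcd(2, 35) = 1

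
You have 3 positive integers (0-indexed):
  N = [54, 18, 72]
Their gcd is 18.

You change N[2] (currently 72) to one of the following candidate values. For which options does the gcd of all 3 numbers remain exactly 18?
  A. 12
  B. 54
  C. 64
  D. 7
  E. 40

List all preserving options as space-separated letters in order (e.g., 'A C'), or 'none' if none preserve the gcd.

Old gcd = 18; gcd of others (without N[2]) = 18
New gcd for candidate v: gcd(18, v). Preserves old gcd iff gcd(18, v) = 18.
  Option A: v=12, gcd(18,12)=6 -> changes
  Option B: v=54, gcd(18,54)=18 -> preserves
  Option C: v=64, gcd(18,64)=2 -> changes
  Option D: v=7, gcd(18,7)=1 -> changes
  Option E: v=40, gcd(18,40)=2 -> changes

Answer: B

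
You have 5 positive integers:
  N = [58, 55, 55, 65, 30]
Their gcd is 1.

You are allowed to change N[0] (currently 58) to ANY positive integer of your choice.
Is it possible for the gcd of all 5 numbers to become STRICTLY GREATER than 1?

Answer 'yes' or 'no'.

Answer: yes

Derivation:
Current gcd = 1
gcd of all OTHER numbers (without N[0]=58): gcd([55, 55, 65, 30]) = 5
The new gcd after any change is gcd(5, new_value).
This can be at most 5.
Since 5 > old gcd 1, the gcd CAN increase (e.g., set N[0] = 5).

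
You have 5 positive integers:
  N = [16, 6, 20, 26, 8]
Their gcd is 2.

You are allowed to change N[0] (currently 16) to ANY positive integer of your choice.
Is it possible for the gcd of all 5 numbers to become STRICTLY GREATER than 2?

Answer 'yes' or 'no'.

Current gcd = 2
gcd of all OTHER numbers (without N[0]=16): gcd([6, 20, 26, 8]) = 2
The new gcd after any change is gcd(2, new_value).
This can be at most 2.
Since 2 = old gcd 2, the gcd can only stay the same or decrease.

Answer: no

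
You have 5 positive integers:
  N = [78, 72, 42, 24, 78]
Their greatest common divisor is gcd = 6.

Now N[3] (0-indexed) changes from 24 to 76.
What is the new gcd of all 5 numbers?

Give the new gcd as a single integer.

Answer: 2

Derivation:
Numbers: [78, 72, 42, 24, 78], gcd = 6
Change: index 3, 24 -> 76
gcd of the OTHER numbers (without index 3): gcd([78, 72, 42, 78]) = 6
New gcd = gcd(g_others, new_val) = gcd(6, 76) = 2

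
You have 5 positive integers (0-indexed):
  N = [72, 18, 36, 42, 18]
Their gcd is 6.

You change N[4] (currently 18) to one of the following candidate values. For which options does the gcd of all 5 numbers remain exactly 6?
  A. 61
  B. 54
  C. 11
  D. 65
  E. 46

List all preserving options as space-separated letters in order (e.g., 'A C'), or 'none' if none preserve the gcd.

Old gcd = 6; gcd of others (without N[4]) = 6
New gcd for candidate v: gcd(6, v). Preserves old gcd iff gcd(6, v) = 6.
  Option A: v=61, gcd(6,61)=1 -> changes
  Option B: v=54, gcd(6,54)=6 -> preserves
  Option C: v=11, gcd(6,11)=1 -> changes
  Option D: v=65, gcd(6,65)=1 -> changes
  Option E: v=46, gcd(6,46)=2 -> changes

Answer: B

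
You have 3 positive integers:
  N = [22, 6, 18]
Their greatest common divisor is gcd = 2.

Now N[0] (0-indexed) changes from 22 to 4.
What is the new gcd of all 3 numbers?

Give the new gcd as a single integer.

Numbers: [22, 6, 18], gcd = 2
Change: index 0, 22 -> 4
gcd of the OTHER numbers (without index 0): gcd([6, 18]) = 6
New gcd = gcd(g_others, new_val) = gcd(6, 4) = 2

Answer: 2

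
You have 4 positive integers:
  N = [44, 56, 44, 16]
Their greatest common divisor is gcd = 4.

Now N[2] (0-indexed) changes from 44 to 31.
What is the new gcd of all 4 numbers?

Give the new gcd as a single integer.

Numbers: [44, 56, 44, 16], gcd = 4
Change: index 2, 44 -> 31
gcd of the OTHER numbers (without index 2): gcd([44, 56, 16]) = 4
New gcd = gcd(g_others, new_val) = gcd(4, 31) = 1

Answer: 1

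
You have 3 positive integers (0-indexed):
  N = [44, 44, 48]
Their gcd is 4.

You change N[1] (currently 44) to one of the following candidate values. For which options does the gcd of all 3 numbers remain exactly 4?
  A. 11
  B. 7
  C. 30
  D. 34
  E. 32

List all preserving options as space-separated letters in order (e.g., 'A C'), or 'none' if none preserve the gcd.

Answer: E

Derivation:
Old gcd = 4; gcd of others (without N[1]) = 4
New gcd for candidate v: gcd(4, v). Preserves old gcd iff gcd(4, v) = 4.
  Option A: v=11, gcd(4,11)=1 -> changes
  Option B: v=7, gcd(4,7)=1 -> changes
  Option C: v=30, gcd(4,30)=2 -> changes
  Option D: v=34, gcd(4,34)=2 -> changes
  Option E: v=32, gcd(4,32)=4 -> preserves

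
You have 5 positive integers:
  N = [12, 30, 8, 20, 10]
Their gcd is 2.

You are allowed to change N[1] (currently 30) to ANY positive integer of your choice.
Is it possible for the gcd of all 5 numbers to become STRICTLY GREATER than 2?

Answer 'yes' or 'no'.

Answer: no

Derivation:
Current gcd = 2
gcd of all OTHER numbers (without N[1]=30): gcd([12, 8, 20, 10]) = 2
The new gcd after any change is gcd(2, new_value).
This can be at most 2.
Since 2 = old gcd 2, the gcd can only stay the same or decrease.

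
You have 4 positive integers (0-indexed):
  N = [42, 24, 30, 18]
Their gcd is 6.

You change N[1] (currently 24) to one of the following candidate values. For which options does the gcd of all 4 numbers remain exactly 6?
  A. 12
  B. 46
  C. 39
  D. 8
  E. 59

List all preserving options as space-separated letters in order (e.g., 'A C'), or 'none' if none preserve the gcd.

Answer: A

Derivation:
Old gcd = 6; gcd of others (without N[1]) = 6
New gcd for candidate v: gcd(6, v). Preserves old gcd iff gcd(6, v) = 6.
  Option A: v=12, gcd(6,12)=6 -> preserves
  Option B: v=46, gcd(6,46)=2 -> changes
  Option C: v=39, gcd(6,39)=3 -> changes
  Option D: v=8, gcd(6,8)=2 -> changes
  Option E: v=59, gcd(6,59)=1 -> changes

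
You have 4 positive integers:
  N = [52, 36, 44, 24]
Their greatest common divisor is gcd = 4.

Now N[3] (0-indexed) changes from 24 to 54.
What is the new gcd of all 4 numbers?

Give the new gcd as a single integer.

Answer: 2

Derivation:
Numbers: [52, 36, 44, 24], gcd = 4
Change: index 3, 24 -> 54
gcd of the OTHER numbers (without index 3): gcd([52, 36, 44]) = 4
New gcd = gcd(g_others, new_val) = gcd(4, 54) = 2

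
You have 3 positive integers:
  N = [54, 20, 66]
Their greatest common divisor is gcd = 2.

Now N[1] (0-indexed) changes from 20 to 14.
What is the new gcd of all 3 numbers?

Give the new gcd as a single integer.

Answer: 2

Derivation:
Numbers: [54, 20, 66], gcd = 2
Change: index 1, 20 -> 14
gcd of the OTHER numbers (without index 1): gcd([54, 66]) = 6
New gcd = gcd(g_others, new_val) = gcd(6, 14) = 2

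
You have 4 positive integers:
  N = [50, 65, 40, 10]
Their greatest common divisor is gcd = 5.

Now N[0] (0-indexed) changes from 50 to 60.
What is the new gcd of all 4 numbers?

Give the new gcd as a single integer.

Numbers: [50, 65, 40, 10], gcd = 5
Change: index 0, 50 -> 60
gcd of the OTHER numbers (without index 0): gcd([65, 40, 10]) = 5
New gcd = gcd(g_others, new_val) = gcd(5, 60) = 5

Answer: 5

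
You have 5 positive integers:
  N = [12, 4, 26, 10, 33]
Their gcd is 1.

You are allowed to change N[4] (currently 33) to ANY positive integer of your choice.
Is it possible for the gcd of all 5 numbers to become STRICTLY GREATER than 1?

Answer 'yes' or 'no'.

Answer: yes

Derivation:
Current gcd = 1
gcd of all OTHER numbers (without N[4]=33): gcd([12, 4, 26, 10]) = 2
The new gcd after any change is gcd(2, new_value).
This can be at most 2.
Since 2 > old gcd 1, the gcd CAN increase (e.g., set N[4] = 2).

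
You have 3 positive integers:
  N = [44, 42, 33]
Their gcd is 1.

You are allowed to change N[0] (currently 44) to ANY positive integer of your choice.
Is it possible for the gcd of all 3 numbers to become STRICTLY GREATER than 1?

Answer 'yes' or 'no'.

Current gcd = 1
gcd of all OTHER numbers (without N[0]=44): gcd([42, 33]) = 3
The new gcd after any change is gcd(3, new_value).
This can be at most 3.
Since 3 > old gcd 1, the gcd CAN increase (e.g., set N[0] = 3).

Answer: yes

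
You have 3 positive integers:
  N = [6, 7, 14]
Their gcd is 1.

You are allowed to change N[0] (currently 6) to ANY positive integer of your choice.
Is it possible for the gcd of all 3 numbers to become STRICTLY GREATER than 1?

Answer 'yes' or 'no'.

Answer: yes

Derivation:
Current gcd = 1
gcd of all OTHER numbers (without N[0]=6): gcd([7, 14]) = 7
The new gcd after any change is gcd(7, new_value).
This can be at most 7.
Since 7 > old gcd 1, the gcd CAN increase (e.g., set N[0] = 7).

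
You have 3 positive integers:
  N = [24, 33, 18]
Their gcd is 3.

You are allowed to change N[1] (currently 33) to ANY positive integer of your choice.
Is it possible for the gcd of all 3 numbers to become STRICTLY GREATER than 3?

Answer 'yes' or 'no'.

Answer: yes

Derivation:
Current gcd = 3
gcd of all OTHER numbers (without N[1]=33): gcd([24, 18]) = 6
The new gcd after any change is gcd(6, new_value).
This can be at most 6.
Since 6 > old gcd 3, the gcd CAN increase (e.g., set N[1] = 6).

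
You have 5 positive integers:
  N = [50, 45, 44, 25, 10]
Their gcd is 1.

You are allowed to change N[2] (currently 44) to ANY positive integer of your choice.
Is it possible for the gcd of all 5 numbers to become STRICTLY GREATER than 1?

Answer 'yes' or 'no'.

Current gcd = 1
gcd of all OTHER numbers (without N[2]=44): gcd([50, 45, 25, 10]) = 5
The new gcd after any change is gcd(5, new_value).
This can be at most 5.
Since 5 > old gcd 1, the gcd CAN increase (e.g., set N[2] = 5).

Answer: yes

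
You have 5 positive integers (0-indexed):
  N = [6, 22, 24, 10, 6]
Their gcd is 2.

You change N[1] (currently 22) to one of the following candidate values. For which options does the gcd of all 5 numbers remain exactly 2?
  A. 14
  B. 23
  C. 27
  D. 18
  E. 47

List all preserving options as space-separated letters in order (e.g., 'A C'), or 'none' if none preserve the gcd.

Answer: A D

Derivation:
Old gcd = 2; gcd of others (without N[1]) = 2
New gcd for candidate v: gcd(2, v). Preserves old gcd iff gcd(2, v) = 2.
  Option A: v=14, gcd(2,14)=2 -> preserves
  Option B: v=23, gcd(2,23)=1 -> changes
  Option C: v=27, gcd(2,27)=1 -> changes
  Option D: v=18, gcd(2,18)=2 -> preserves
  Option E: v=47, gcd(2,47)=1 -> changes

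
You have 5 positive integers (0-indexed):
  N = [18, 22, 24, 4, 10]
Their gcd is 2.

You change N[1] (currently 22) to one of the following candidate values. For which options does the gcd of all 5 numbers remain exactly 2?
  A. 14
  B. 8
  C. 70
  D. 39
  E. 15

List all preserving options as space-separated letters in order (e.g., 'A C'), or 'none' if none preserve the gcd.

Old gcd = 2; gcd of others (without N[1]) = 2
New gcd for candidate v: gcd(2, v). Preserves old gcd iff gcd(2, v) = 2.
  Option A: v=14, gcd(2,14)=2 -> preserves
  Option B: v=8, gcd(2,8)=2 -> preserves
  Option C: v=70, gcd(2,70)=2 -> preserves
  Option D: v=39, gcd(2,39)=1 -> changes
  Option E: v=15, gcd(2,15)=1 -> changes

Answer: A B C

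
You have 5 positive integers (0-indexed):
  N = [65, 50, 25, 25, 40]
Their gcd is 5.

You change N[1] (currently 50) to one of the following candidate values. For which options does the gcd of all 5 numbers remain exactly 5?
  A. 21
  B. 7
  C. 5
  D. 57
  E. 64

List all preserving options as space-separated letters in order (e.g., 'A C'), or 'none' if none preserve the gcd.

Answer: C

Derivation:
Old gcd = 5; gcd of others (without N[1]) = 5
New gcd for candidate v: gcd(5, v). Preserves old gcd iff gcd(5, v) = 5.
  Option A: v=21, gcd(5,21)=1 -> changes
  Option B: v=7, gcd(5,7)=1 -> changes
  Option C: v=5, gcd(5,5)=5 -> preserves
  Option D: v=57, gcd(5,57)=1 -> changes
  Option E: v=64, gcd(5,64)=1 -> changes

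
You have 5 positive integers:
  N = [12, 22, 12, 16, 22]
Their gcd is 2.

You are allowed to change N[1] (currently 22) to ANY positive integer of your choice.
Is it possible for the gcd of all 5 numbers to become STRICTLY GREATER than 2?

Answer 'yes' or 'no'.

Answer: no

Derivation:
Current gcd = 2
gcd of all OTHER numbers (without N[1]=22): gcd([12, 12, 16, 22]) = 2
The new gcd after any change is gcd(2, new_value).
This can be at most 2.
Since 2 = old gcd 2, the gcd can only stay the same or decrease.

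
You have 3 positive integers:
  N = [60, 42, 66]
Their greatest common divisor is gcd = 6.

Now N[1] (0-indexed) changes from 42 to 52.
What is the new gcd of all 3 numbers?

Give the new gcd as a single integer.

Answer: 2

Derivation:
Numbers: [60, 42, 66], gcd = 6
Change: index 1, 42 -> 52
gcd of the OTHER numbers (without index 1): gcd([60, 66]) = 6
New gcd = gcd(g_others, new_val) = gcd(6, 52) = 2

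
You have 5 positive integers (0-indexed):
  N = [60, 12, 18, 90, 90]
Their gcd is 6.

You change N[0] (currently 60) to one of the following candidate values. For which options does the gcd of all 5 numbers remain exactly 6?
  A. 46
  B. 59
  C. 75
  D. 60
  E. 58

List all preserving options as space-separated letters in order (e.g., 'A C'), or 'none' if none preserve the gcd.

Answer: D

Derivation:
Old gcd = 6; gcd of others (without N[0]) = 6
New gcd for candidate v: gcd(6, v). Preserves old gcd iff gcd(6, v) = 6.
  Option A: v=46, gcd(6,46)=2 -> changes
  Option B: v=59, gcd(6,59)=1 -> changes
  Option C: v=75, gcd(6,75)=3 -> changes
  Option D: v=60, gcd(6,60)=6 -> preserves
  Option E: v=58, gcd(6,58)=2 -> changes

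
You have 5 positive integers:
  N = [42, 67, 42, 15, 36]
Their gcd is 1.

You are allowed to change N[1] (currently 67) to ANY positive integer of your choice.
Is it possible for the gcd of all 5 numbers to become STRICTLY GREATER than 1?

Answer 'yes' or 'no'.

Current gcd = 1
gcd of all OTHER numbers (without N[1]=67): gcd([42, 42, 15, 36]) = 3
The new gcd after any change is gcd(3, new_value).
This can be at most 3.
Since 3 > old gcd 1, the gcd CAN increase (e.g., set N[1] = 3).

Answer: yes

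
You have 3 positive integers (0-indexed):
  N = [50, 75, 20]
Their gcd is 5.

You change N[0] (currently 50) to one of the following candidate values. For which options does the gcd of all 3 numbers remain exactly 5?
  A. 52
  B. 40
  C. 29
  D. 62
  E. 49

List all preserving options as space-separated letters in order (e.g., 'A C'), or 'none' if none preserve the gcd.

Answer: B

Derivation:
Old gcd = 5; gcd of others (without N[0]) = 5
New gcd for candidate v: gcd(5, v). Preserves old gcd iff gcd(5, v) = 5.
  Option A: v=52, gcd(5,52)=1 -> changes
  Option B: v=40, gcd(5,40)=5 -> preserves
  Option C: v=29, gcd(5,29)=1 -> changes
  Option D: v=62, gcd(5,62)=1 -> changes
  Option E: v=49, gcd(5,49)=1 -> changes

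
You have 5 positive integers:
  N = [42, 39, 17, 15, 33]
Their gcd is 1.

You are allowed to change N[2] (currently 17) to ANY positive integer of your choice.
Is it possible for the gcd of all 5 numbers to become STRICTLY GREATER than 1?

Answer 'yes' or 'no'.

Current gcd = 1
gcd of all OTHER numbers (without N[2]=17): gcd([42, 39, 15, 33]) = 3
The new gcd after any change is gcd(3, new_value).
This can be at most 3.
Since 3 > old gcd 1, the gcd CAN increase (e.g., set N[2] = 3).

Answer: yes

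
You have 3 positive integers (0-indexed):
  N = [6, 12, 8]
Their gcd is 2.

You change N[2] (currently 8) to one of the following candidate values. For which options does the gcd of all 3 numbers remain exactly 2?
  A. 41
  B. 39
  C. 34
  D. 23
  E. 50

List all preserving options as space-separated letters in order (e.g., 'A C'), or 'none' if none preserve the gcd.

Answer: C E

Derivation:
Old gcd = 2; gcd of others (without N[2]) = 6
New gcd for candidate v: gcd(6, v). Preserves old gcd iff gcd(6, v) = 2.
  Option A: v=41, gcd(6,41)=1 -> changes
  Option B: v=39, gcd(6,39)=3 -> changes
  Option C: v=34, gcd(6,34)=2 -> preserves
  Option D: v=23, gcd(6,23)=1 -> changes
  Option E: v=50, gcd(6,50)=2 -> preserves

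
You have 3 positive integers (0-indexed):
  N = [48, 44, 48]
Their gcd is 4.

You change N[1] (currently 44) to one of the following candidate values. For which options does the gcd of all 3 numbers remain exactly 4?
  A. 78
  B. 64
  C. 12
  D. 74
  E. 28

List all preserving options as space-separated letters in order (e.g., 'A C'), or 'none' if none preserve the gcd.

Old gcd = 4; gcd of others (without N[1]) = 48
New gcd for candidate v: gcd(48, v). Preserves old gcd iff gcd(48, v) = 4.
  Option A: v=78, gcd(48,78)=6 -> changes
  Option B: v=64, gcd(48,64)=16 -> changes
  Option C: v=12, gcd(48,12)=12 -> changes
  Option D: v=74, gcd(48,74)=2 -> changes
  Option E: v=28, gcd(48,28)=4 -> preserves

Answer: E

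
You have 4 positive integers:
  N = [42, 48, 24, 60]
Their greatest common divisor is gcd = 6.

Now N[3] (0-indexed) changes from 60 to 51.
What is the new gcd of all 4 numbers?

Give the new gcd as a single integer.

Answer: 3

Derivation:
Numbers: [42, 48, 24, 60], gcd = 6
Change: index 3, 60 -> 51
gcd of the OTHER numbers (without index 3): gcd([42, 48, 24]) = 6
New gcd = gcd(g_others, new_val) = gcd(6, 51) = 3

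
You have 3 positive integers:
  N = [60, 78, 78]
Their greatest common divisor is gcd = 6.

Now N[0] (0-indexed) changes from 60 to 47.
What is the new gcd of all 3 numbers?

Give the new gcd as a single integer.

Numbers: [60, 78, 78], gcd = 6
Change: index 0, 60 -> 47
gcd of the OTHER numbers (without index 0): gcd([78, 78]) = 78
New gcd = gcd(g_others, new_val) = gcd(78, 47) = 1

Answer: 1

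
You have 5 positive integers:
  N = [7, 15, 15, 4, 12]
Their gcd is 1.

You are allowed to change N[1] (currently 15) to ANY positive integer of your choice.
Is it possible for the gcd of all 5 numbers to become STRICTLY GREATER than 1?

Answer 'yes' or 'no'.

Current gcd = 1
gcd of all OTHER numbers (without N[1]=15): gcd([7, 15, 4, 12]) = 1
The new gcd after any change is gcd(1, new_value).
This can be at most 1.
Since 1 = old gcd 1, the gcd can only stay the same or decrease.

Answer: no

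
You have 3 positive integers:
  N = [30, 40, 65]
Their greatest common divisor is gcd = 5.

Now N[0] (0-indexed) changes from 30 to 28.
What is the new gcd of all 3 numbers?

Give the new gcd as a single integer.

Answer: 1

Derivation:
Numbers: [30, 40, 65], gcd = 5
Change: index 0, 30 -> 28
gcd of the OTHER numbers (without index 0): gcd([40, 65]) = 5
New gcd = gcd(g_others, new_val) = gcd(5, 28) = 1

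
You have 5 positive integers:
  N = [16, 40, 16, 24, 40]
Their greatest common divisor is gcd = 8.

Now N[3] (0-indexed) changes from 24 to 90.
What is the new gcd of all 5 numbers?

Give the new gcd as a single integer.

Answer: 2

Derivation:
Numbers: [16, 40, 16, 24, 40], gcd = 8
Change: index 3, 24 -> 90
gcd of the OTHER numbers (without index 3): gcd([16, 40, 16, 40]) = 8
New gcd = gcd(g_others, new_val) = gcd(8, 90) = 2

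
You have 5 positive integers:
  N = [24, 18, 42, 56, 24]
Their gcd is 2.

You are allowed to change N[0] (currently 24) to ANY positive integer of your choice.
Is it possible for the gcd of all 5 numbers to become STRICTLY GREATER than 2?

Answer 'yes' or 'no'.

Current gcd = 2
gcd of all OTHER numbers (without N[0]=24): gcd([18, 42, 56, 24]) = 2
The new gcd after any change is gcd(2, new_value).
This can be at most 2.
Since 2 = old gcd 2, the gcd can only stay the same or decrease.

Answer: no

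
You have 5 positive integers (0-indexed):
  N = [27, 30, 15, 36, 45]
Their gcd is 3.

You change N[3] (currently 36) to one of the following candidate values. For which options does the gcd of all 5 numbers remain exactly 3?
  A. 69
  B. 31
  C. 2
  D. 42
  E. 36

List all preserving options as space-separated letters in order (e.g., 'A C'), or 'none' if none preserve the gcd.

Old gcd = 3; gcd of others (without N[3]) = 3
New gcd for candidate v: gcd(3, v). Preserves old gcd iff gcd(3, v) = 3.
  Option A: v=69, gcd(3,69)=3 -> preserves
  Option B: v=31, gcd(3,31)=1 -> changes
  Option C: v=2, gcd(3,2)=1 -> changes
  Option D: v=42, gcd(3,42)=3 -> preserves
  Option E: v=36, gcd(3,36)=3 -> preserves

Answer: A D E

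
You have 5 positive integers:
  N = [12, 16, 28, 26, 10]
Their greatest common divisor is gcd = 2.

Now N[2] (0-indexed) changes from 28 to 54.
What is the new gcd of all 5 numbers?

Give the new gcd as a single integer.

Answer: 2

Derivation:
Numbers: [12, 16, 28, 26, 10], gcd = 2
Change: index 2, 28 -> 54
gcd of the OTHER numbers (without index 2): gcd([12, 16, 26, 10]) = 2
New gcd = gcd(g_others, new_val) = gcd(2, 54) = 2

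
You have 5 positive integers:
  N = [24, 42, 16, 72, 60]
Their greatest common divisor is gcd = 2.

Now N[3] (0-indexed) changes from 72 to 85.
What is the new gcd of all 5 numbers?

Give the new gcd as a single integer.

Answer: 1

Derivation:
Numbers: [24, 42, 16, 72, 60], gcd = 2
Change: index 3, 72 -> 85
gcd of the OTHER numbers (without index 3): gcd([24, 42, 16, 60]) = 2
New gcd = gcd(g_others, new_val) = gcd(2, 85) = 1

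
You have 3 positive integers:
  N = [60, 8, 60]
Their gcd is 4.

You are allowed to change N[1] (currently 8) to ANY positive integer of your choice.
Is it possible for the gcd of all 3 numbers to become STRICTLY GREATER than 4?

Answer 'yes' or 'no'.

Answer: yes

Derivation:
Current gcd = 4
gcd of all OTHER numbers (without N[1]=8): gcd([60, 60]) = 60
The new gcd after any change is gcd(60, new_value).
This can be at most 60.
Since 60 > old gcd 4, the gcd CAN increase (e.g., set N[1] = 60).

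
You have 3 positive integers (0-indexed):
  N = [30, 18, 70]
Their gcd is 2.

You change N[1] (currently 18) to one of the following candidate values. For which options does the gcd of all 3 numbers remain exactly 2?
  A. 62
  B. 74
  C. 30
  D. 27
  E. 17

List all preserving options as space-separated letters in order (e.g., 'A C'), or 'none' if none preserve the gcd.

Old gcd = 2; gcd of others (without N[1]) = 10
New gcd for candidate v: gcd(10, v). Preserves old gcd iff gcd(10, v) = 2.
  Option A: v=62, gcd(10,62)=2 -> preserves
  Option B: v=74, gcd(10,74)=2 -> preserves
  Option C: v=30, gcd(10,30)=10 -> changes
  Option D: v=27, gcd(10,27)=1 -> changes
  Option E: v=17, gcd(10,17)=1 -> changes

Answer: A B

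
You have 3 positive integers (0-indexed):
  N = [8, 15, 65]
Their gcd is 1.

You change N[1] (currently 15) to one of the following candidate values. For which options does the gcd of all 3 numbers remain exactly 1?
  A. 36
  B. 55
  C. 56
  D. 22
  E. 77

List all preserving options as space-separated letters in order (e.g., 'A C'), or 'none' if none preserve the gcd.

Answer: A B C D E

Derivation:
Old gcd = 1; gcd of others (without N[1]) = 1
New gcd for candidate v: gcd(1, v). Preserves old gcd iff gcd(1, v) = 1.
  Option A: v=36, gcd(1,36)=1 -> preserves
  Option B: v=55, gcd(1,55)=1 -> preserves
  Option C: v=56, gcd(1,56)=1 -> preserves
  Option D: v=22, gcd(1,22)=1 -> preserves
  Option E: v=77, gcd(1,77)=1 -> preserves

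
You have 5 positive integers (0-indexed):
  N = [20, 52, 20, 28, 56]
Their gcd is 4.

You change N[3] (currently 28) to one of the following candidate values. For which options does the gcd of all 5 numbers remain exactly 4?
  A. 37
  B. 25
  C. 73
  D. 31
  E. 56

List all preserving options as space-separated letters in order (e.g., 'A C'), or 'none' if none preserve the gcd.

Answer: E

Derivation:
Old gcd = 4; gcd of others (without N[3]) = 4
New gcd for candidate v: gcd(4, v). Preserves old gcd iff gcd(4, v) = 4.
  Option A: v=37, gcd(4,37)=1 -> changes
  Option B: v=25, gcd(4,25)=1 -> changes
  Option C: v=73, gcd(4,73)=1 -> changes
  Option D: v=31, gcd(4,31)=1 -> changes
  Option E: v=56, gcd(4,56)=4 -> preserves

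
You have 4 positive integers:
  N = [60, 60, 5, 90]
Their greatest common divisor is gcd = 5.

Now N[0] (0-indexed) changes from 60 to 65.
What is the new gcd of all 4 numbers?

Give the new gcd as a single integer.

Answer: 5

Derivation:
Numbers: [60, 60, 5, 90], gcd = 5
Change: index 0, 60 -> 65
gcd of the OTHER numbers (without index 0): gcd([60, 5, 90]) = 5
New gcd = gcd(g_others, new_val) = gcd(5, 65) = 5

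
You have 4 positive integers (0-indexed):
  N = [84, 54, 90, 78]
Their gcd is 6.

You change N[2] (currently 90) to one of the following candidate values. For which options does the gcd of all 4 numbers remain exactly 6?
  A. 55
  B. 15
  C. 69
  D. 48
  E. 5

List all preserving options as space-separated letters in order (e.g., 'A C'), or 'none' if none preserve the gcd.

Answer: D

Derivation:
Old gcd = 6; gcd of others (without N[2]) = 6
New gcd for candidate v: gcd(6, v). Preserves old gcd iff gcd(6, v) = 6.
  Option A: v=55, gcd(6,55)=1 -> changes
  Option B: v=15, gcd(6,15)=3 -> changes
  Option C: v=69, gcd(6,69)=3 -> changes
  Option D: v=48, gcd(6,48)=6 -> preserves
  Option E: v=5, gcd(6,5)=1 -> changes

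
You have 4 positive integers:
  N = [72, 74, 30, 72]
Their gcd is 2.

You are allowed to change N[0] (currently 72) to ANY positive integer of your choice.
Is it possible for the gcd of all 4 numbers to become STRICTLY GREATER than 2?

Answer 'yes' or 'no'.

Current gcd = 2
gcd of all OTHER numbers (without N[0]=72): gcd([74, 30, 72]) = 2
The new gcd after any change is gcd(2, new_value).
This can be at most 2.
Since 2 = old gcd 2, the gcd can only stay the same or decrease.

Answer: no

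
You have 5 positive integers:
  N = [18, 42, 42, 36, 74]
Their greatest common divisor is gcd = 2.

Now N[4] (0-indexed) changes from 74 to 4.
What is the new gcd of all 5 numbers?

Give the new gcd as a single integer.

Answer: 2

Derivation:
Numbers: [18, 42, 42, 36, 74], gcd = 2
Change: index 4, 74 -> 4
gcd of the OTHER numbers (without index 4): gcd([18, 42, 42, 36]) = 6
New gcd = gcd(g_others, new_val) = gcd(6, 4) = 2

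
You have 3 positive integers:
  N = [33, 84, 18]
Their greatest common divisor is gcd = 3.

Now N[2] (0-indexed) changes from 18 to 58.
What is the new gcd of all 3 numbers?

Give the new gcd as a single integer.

Numbers: [33, 84, 18], gcd = 3
Change: index 2, 18 -> 58
gcd of the OTHER numbers (without index 2): gcd([33, 84]) = 3
New gcd = gcd(g_others, new_val) = gcd(3, 58) = 1

Answer: 1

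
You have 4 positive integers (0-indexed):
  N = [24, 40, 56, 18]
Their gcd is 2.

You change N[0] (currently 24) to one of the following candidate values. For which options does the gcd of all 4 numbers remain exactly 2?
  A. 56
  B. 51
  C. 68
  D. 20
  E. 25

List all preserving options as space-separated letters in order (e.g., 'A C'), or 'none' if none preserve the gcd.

Answer: A C D

Derivation:
Old gcd = 2; gcd of others (without N[0]) = 2
New gcd for candidate v: gcd(2, v). Preserves old gcd iff gcd(2, v) = 2.
  Option A: v=56, gcd(2,56)=2 -> preserves
  Option B: v=51, gcd(2,51)=1 -> changes
  Option C: v=68, gcd(2,68)=2 -> preserves
  Option D: v=20, gcd(2,20)=2 -> preserves
  Option E: v=25, gcd(2,25)=1 -> changes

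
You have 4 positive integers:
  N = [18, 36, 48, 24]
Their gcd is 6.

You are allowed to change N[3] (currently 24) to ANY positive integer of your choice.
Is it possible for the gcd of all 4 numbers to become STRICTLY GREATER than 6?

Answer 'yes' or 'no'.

Current gcd = 6
gcd of all OTHER numbers (without N[3]=24): gcd([18, 36, 48]) = 6
The new gcd after any change is gcd(6, new_value).
This can be at most 6.
Since 6 = old gcd 6, the gcd can only stay the same or decrease.

Answer: no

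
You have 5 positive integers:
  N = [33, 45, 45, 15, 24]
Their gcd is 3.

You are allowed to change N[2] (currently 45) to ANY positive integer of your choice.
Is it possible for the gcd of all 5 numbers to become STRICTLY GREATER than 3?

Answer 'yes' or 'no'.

Current gcd = 3
gcd of all OTHER numbers (without N[2]=45): gcd([33, 45, 15, 24]) = 3
The new gcd after any change is gcd(3, new_value).
This can be at most 3.
Since 3 = old gcd 3, the gcd can only stay the same or decrease.

Answer: no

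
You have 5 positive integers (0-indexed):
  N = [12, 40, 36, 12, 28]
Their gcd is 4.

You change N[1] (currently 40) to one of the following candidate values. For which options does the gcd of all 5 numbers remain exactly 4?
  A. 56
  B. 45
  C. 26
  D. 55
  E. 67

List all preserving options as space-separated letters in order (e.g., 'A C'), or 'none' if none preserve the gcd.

Answer: A

Derivation:
Old gcd = 4; gcd of others (without N[1]) = 4
New gcd for candidate v: gcd(4, v). Preserves old gcd iff gcd(4, v) = 4.
  Option A: v=56, gcd(4,56)=4 -> preserves
  Option B: v=45, gcd(4,45)=1 -> changes
  Option C: v=26, gcd(4,26)=2 -> changes
  Option D: v=55, gcd(4,55)=1 -> changes
  Option E: v=67, gcd(4,67)=1 -> changes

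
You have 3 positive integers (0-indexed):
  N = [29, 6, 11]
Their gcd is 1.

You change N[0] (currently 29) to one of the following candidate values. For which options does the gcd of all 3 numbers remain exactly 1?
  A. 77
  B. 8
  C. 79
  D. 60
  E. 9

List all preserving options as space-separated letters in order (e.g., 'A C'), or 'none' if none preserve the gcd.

Answer: A B C D E

Derivation:
Old gcd = 1; gcd of others (without N[0]) = 1
New gcd for candidate v: gcd(1, v). Preserves old gcd iff gcd(1, v) = 1.
  Option A: v=77, gcd(1,77)=1 -> preserves
  Option B: v=8, gcd(1,8)=1 -> preserves
  Option C: v=79, gcd(1,79)=1 -> preserves
  Option D: v=60, gcd(1,60)=1 -> preserves
  Option E: v=9, gcd(1,9)=1 -> preserves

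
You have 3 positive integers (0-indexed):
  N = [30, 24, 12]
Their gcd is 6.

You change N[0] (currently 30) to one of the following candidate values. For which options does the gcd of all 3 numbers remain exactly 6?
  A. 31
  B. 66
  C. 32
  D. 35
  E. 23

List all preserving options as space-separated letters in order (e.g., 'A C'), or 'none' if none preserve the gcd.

Answer: B

Derivation:
Old gcd = 6; gcd of others (without N[0]) = 12
New gcd for candidate v: gcd(12, v). Preserves old gcd iff gcd(12, v) = 6.
  Option A: v=31, gcd(12,31)=1 -> changes
  Option B: v=66, gcd(12,66)=6 -> preserves
  Option C: v=32, gcd(12,32)=4 -> changes
  Option D: v=35, gcd(12,35)=1 -> changes
  Option E: v=23, gcd(12,23)=1 -> changes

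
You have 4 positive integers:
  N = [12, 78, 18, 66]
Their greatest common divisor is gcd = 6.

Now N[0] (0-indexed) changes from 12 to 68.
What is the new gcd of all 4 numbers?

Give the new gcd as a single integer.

Answer: 2

Derivation:
Numbers: [12, 78, 18, 66], gcd = 6
Change: index 0, 12 -> 68
gcd of the OTHER numbers (without index 0): gcd([78, 18, 66]) = 6
New gcd = gcd(g_others, new_val) = gcd(6, 68) = 2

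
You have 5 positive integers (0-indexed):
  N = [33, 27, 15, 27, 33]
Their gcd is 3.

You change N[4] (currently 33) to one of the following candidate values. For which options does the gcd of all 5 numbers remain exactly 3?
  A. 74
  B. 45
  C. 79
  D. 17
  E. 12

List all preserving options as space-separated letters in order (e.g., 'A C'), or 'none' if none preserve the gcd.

Answer: B E

Derivation:
Old gcd = 3; gcd of others (without N[4]) = 3
New gcd for candidate v: gcd(3, v). Preserves old gcd iff gcd(3, v) = 3.
  Option A: v=74, gcd(3,74)=1 -> changes
  Option B: v=45, gcd(3,45)=3 -> preserves
  Option C: v=79, gcd(3,79)=1 -> changes
  Option D: v=17, gcd(3,17)=1 -> changes
  Option E: v=12, gcd(3,12)=3 -> preserves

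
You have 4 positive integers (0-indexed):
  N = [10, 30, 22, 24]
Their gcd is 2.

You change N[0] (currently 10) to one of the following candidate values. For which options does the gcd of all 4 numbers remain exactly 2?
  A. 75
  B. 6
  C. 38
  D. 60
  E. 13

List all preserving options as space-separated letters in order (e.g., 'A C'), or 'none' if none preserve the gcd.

Old gcd = 2; gcd of others (without N[0]) = 2
New gcd for candidate v: gcd(2, v). Preserves old gcd iff gcd(2, v) = 2.
  Option A: v=75, gcd(2,75)=1 -> changes
  Option B: v=6, gcd(2,6)=2 -> preserves
  Option C: v=38, gcd(2,38)=2 -> preserves
  Option D: v=60, gcd(2,60)=2 -> preserves
  Option E: v=13, gcd(2,13)=1 -> changes

Answer: B C D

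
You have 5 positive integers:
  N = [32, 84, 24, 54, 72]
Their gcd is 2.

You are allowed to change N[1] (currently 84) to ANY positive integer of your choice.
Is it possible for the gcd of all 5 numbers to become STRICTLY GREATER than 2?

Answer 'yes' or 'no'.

Current gcd = 2
gcd of all OTHER numbers (without N[1]=84): gcd([32, 24, 54, 72]) = 2
The new gcd after any change is gcd(2, new_value).
This can be at most 2.
Since 2 = old gcd 2, the gcd can only stay the same or decrease.

Answer: no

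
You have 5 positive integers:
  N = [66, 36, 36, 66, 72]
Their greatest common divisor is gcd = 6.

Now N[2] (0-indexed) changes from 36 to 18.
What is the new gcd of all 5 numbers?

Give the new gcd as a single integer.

Numbers: [66, 36, 36, 66, 72], gcd = 6
Change: index 2, 36 -> 18
gcd of the OTHER numbers (without index 2): gcd([66, 36, 66, 72]) = 6
New gcd = gcd(g_others, new_val) = gcd(6, 18) = 6

Answer: 6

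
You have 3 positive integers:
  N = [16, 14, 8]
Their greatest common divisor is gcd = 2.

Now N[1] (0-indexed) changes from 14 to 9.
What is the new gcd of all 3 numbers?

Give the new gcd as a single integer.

Answer: 1

Derivation:
Numbers: [16, 14, 8], gcd = 2
Change: index 1, 14 -> 9
gcd of the OTHER numbers (without index 1): gcd([16, 8]) = 8
New gcd = gcd(g_others, new_val) = gcd(8, 9) = 1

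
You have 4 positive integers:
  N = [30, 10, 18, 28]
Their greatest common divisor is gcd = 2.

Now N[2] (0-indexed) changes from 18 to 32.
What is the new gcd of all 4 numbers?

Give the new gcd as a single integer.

Answer: 2

Derivation:
Numbers: [30, 10, 18, 28], gcd = 2
Change: index 2, 18 -> 32
gcd of the OTHER numbers (without index 2): gcd([30, 10, 28]) = 2
New gcd = gcd(g_others, new_val) = gcd(2, 32) = 2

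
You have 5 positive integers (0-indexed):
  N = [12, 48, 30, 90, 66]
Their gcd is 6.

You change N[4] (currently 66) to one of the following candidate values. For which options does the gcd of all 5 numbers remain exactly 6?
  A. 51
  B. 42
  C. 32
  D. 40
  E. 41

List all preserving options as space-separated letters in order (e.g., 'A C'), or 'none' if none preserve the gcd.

Answer: B

Derivation:
Old gcd = 6; gcd of others (without N[4]) = 6
New gcd for candidate v: gcd(6, v). Preserves old gcd iff gcd(6, v) = 6.
  Option A: v=51, gcd(6,51)=3 -> changes
  Option B: v=42, gcd(6,42)=6 -> preserves
  Option C: v=32, gcd(6,32)=2 -> changes
  Option D: v=40, gcd(6,40)=2 -> changes
  Option E: v=41, gcd(6,41)=1 -> changes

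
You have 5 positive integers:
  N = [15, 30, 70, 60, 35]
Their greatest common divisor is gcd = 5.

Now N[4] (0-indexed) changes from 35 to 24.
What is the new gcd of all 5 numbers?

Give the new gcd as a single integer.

Numbers: [15, 30, 70, 60, 35], gcd = 5
Change: index 4, 35 -> 24
gcd of the OTHER numbers (without index 4): gcd([15, 30, 70, 60]) = 5
New gcd = gcd(g_others, new_val) = gcd(5, 24) = 1

Answer: 1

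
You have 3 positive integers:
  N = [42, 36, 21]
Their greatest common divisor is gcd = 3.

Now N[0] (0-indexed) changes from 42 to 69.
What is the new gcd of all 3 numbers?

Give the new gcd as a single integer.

Answer: 3

Derivation:
Numbers: [42, 36, 21], gcd = 3
Change: index 0, 42 -> 69
gcd of the OTHER numbers (without index 0): gcd([36, 21]) = 3
New gcd = gcd(g_others, new_val) = gcd(3, 69) = 3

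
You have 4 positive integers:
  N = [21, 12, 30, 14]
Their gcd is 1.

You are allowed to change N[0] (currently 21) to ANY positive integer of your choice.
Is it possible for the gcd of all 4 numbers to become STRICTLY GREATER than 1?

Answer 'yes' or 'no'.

Answer: yes

Derivation:
Current gcd = 1
gcd of all OTHER numbers (without N[0]=21): gcd([12, 30, 14]) = 2
The new gcd after any change is gcd(2, new_value).
This can be at most 2.
Since 2 > old gcd 1, the gcd CAN increase (e.g., set N[0] = 2).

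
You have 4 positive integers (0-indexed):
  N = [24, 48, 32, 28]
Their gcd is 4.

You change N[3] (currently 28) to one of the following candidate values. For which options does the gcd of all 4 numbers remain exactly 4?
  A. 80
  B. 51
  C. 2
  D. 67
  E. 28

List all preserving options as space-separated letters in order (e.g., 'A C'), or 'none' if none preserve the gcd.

Old gcd = 4; gcd of others (without N[3]) = 8
New gcd for candidate v: gcd(8, v). Preserves old gcd iff gcd(8, v) = 4.
  Option A: v=80, gcd(8,80)=8 -> changes
  Option B: v=51, gcd(8,51)=1 -> changes
  Option C: v=2, gcd(8,2)=2 -> changes
  Option D: v=67, gcd(8,67)=1 -> changes
  Option E: v=28, gcd(8,28)=4 -> preserves

Answer: E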